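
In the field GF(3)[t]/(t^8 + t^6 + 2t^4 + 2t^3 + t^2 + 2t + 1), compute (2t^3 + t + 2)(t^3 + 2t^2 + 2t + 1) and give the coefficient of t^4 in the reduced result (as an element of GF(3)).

Multiply in GF(3)[t]: (2t^3 + t + 2)·(t^3 + 2t^2 + 2t + 1) = 2t^6 + t^5 + 2t^4 + 2t + 2.
Reduced: 2t^6 + t^5 + 2t^4 + 2t + 2.

2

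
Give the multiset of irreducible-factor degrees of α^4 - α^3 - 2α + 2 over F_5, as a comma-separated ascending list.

1, 1, 2

Write h(α) = α^4 - α^3 - 2α + 2.
Roots in F_5: h(0) = 2; h(1) = 0 → root; h(2) = 1; h(3) = 0 → root; h(4) = 1.
Linear factors from roots: (α - 1), (α + 2).
Complete factorization: h(α) = (α + 2)·(α - 1)·(α^2 - 2α - 1).
Factor degrees with multiplicity: 1 + 1 + 2 = 4.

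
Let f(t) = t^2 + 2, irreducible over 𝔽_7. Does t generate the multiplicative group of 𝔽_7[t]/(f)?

|GF(7^2)^×| = 7^2 − 1 = 48. Prime factorization: 48 = 2^4·3.
f is primitive ⇔ t has order 48 in GF(7)[t]/(f), i.e. t^(48/q) ≠ 1 for each prime q | 48.
t^(24) mod f = 1
t^(16) mod f = 4.
Since t^(24) = 1, the order of t divides 24 < 48; not primitive.

No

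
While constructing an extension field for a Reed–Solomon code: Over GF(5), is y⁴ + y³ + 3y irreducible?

No

Write f(y) = y⁴ + y³ + 3y.
Check for roots in GF(5): f(0) = 0 → root; f(1) = 0 → root; f(2) = 0 → root; f(3) = 2; f(4) = 2.
f(0) = 0, so (y) divides f(y); f is reducible.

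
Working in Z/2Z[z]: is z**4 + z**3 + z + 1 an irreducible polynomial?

No

Write m(z) = z**4 + z**3 + z + 1.
Check for roots in Z/2Z: m(0) = 1; m(1) = 0 → root.
m(1) = 0, so (z − 1) divides m(z); m is reducible.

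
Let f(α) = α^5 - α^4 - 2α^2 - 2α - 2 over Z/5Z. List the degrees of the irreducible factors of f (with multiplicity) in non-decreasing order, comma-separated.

5

Roots in Z/5Z: f(0) = 3; f(1) = 4; f(2) = 2; f(3) = 1; f(4) = 1.
Complete factorization: f(α) = (α^5 - α^4 - 2α^2 - 2α - 2).
Factor degrees with multiplicity: 5 = 5.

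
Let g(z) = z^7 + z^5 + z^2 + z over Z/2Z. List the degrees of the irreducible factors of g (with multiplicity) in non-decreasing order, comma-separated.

Roots in Z/2Z: g(0) = 0 → root; g(1) = 0 → root.
Linear factors from roots: (z), (z + 1).
Complete factorization: g(z) = (z)·(z + 1)·(z^2 + z + 1)·(z^3 + z + 1).
Factor degrees with multiplicity: 1 + 1 + 2 + 3 = 7.

1, 1, 2, 3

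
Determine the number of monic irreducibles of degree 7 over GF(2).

Gauss's count: N_{2}(7) = (1/7) Σ_{d|7} μ(7/d)·2^d.
Divisors of 7: 1, 7; μ(7/d) for each: -1, 1.
Σ = − 2^1 + 2^7 = 126.
N = 126/7 = 18.

18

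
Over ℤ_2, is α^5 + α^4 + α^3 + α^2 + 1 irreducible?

Write h(α) = α^5 + α^4 + α^3 + α^2 + 1.
Check for roots in ℤ_2: h(0) = 1; h(1) = 1.
No roots, so no linear factors.
Monic irreducibles of degree 2 over GF(2): α^2 + α + 1.
None of them divide h (all give nonzero remainder).
No irreducible factor of degree ≤ 2 exists, so h is irreducible over GF(2).

Yes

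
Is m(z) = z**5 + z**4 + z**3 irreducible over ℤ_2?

Check for roots in ℤ_2: m(0) = 0 → root; m(1) = 1.
m(0) = 0, so (z) divides m(z); m is reducible.

No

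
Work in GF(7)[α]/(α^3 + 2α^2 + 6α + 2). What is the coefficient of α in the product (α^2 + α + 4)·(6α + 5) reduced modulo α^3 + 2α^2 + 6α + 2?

Multiply in GF(7)[α]: (α^2 + α + 4)·(6α + 5) = 6α^3 + 4α^2 + α + 6.
Reduce using α^3 ≡ 5α^2 + α + 5 (mod α^3 + 2α^2 + 6α + 2).
Reduced: 6α^2 + 1.

0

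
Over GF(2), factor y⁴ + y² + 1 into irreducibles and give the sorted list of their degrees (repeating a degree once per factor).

Write g(y) = y⁴ + y² + 1.
Roots in GF(2): g(0) = 1; g(1) = 1.
Complete factorization: g(y) = (y² + y + 1)^2.
Factor degrees with multiplicity: 2 + 2 = 4.

2, 2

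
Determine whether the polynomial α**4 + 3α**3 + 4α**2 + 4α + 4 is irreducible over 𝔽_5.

Write f(α) = α**4 + 3α**3 + 4α**2 + 4α + 4.
Check for roots in 𝔽_5: f(0) = 4; f(1) = 1; f(2) = 3; f(3) = 4; f(4) = 2.
No roots, so no linear factors.
Degree-2 irreducible divisors: test the 10 monic irreducibles of degree 2 over GF(5).
None of them divide f (all give nonzero remainder).
No irreducible factor of degree ≤ 2 exists, so f is irreducible over GF(5).

Yes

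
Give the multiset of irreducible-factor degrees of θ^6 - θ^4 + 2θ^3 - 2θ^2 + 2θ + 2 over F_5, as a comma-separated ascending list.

6

Write g(θ) = θ^6 - θ^4 + 2θ^3 - 2θ^2 + 2θ + 2.
Roots in F_5: g(0) = 2; g(1) = 4; g(2) = 2; g(3) = 2; g(4) = 1.
Complete factorization: g(θ) = (θ^6 - θ^4 + 2θ^3 - 2θ^2 + 2θ + 2).
Factor degrees with multiplicity: 6 = 6.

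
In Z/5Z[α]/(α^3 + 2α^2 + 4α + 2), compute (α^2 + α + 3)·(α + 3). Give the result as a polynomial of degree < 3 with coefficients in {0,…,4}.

Multiply in Z/5Z[α]: (α^2 + α + 3)·(α + 3) = α^3 + 4α^2 + α + 4.
Reduce using α^3 ≡ 3α^2 + α + 3 (mod α^3 + 2α^2 + 4α + 2).
Reduced: 2α^2 + 2α + 2.

2α^2 + 2α + 2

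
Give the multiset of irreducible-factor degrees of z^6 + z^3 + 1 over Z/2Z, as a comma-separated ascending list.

Write g(z) = z^6 + z^3 + 1.
Roots in Z/2Z: g(0) = 1; g(1) = 1.
Complete factorization: g(z) = (z^6 + z^3 + 1).
Factor degrees with multiplicity: 6 = 6.

6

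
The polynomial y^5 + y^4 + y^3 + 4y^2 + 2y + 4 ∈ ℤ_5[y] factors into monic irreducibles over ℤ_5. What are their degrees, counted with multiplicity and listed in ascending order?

1, 1, 3

Write h(y) = y^5 + y^4 + y^3 + 4y^2 + 2y + 4.
Roots in ℤ_5: h(0) = 4; h(1) = 3; h(2) = 0 → root; h(3) = 2; h(4) = 0 → root.
Linear factors from roots: (y + 3), (y + 1).
Complete factorization: h(y) = (y + 1)·(y + 3)·(y^3 + 2y^2 + 3).
Factor degrees with multiplicity: 1 + 1 + 3 = 5.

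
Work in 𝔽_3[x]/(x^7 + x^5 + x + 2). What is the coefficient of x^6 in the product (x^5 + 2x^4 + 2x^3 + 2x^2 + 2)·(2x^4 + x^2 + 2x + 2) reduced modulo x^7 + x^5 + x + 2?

Multiply in 𝔽_3[x]: (x^5 + 2x^4 + 2x^3 + 2x^2 + 2)·(2x^4 + x^2 + 2x + 2) = 2x^9 + x^8 + 2x^7 + 2x^6 + 2x^5 + 2x^4 + 2x^3 + x + 1.
Reduce using x^7 ≡ 2x^5 + 2x + 1 (mod x^7 + x^5 + x + 2).
Reduced: x^6 + 2x^5 + 2x^4 + x^2 + 2x + 1.

1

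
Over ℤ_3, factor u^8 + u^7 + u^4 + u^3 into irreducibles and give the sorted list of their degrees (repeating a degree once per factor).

1, 1, 1, 1, 2, 2

Write g(u) = u^8 + u^7 + u^4 + u^3.
Roots in ℤ_3: g(0) = 0 → root; g(1) = 1; g(2) = 0 → root.
Linear factors from roots: (u), (u + 1).
Complete factorization: g(u) = (u + 1)·(u)^3·(u^2 + u + 2)·(u^2 + 2u + 2).
Factor degrees with multiplicity: 1 + 1 + 1 + 1 + 2 + 2 = 8.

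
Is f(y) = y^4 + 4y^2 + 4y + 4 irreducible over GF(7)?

No

Check for roots in GF(7): f(0) = 4; f(1) = 6; f(2) = 2; f(3) = 0 → root; f(4) = 4; f(5) = 0 → root; f(6) = 5.
f(3) = 0, so (y − 3) divides f(y); f is reducible.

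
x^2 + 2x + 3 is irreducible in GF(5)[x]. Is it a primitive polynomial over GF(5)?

Yes

Write f(x) = x^2 + 2x + 3.
|GF(5^2)^×| = 5^2 − 1 = 24. Prime factorization: 24 = 2^3·3.
f is primitive ⇔ x has order 24 in GF(5)[x]/(f), i.e. x^(24/q) ≠ 1 for each prime q | 24.
x^(12) mod f = 4.
x^(8) mod f = 4x + 1.
None equal 1, so x has full order 24; f is primitive.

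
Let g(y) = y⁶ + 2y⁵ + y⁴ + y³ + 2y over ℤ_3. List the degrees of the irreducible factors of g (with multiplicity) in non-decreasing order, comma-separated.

Roots in ℤ_3: g(0) = 0 → root; g(1) = 1; g(2) = 0 → root.
Linear factors from roots: (y), (y + 1).
Complete factorization: g(y) = (y)·(y + 1)·(y² + 1)·(y² + y + 2).
Factor degrees with multiplicity: 1 + 1 + 2 + 2 = 6.

1, 1, 2, 2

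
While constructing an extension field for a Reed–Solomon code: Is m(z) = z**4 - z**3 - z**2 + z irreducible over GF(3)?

No

Check for roots in GF(3): m(0) = 0 → root; m(1) = 0 → root; m(2) = 0 → root.
m(0) = 0, so (z) divides m(z); m is reducible.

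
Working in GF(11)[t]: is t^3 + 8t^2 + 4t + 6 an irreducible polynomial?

Write m(t) = t^3 + 8t^2 + 4t + 6.
Check each element of GF(11) for a root: m(0)=6, m(1)=8, m(2)=10, m(3)=7, m(4)=5, m(5)=10, m(6)=6, m(7)=10, m(8)=6, m(9)=0, m(10)=9.
m(9) = 0, so (t − 9) divides m(t); m is reducible.

No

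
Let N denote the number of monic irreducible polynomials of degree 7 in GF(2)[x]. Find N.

Gauss's count: N_{2}(7) = (1/7) Σ_{d|7} μ(7/d)·2^d.
Divisors of 7: 1, 7; μ(7/d) for each: -1, 1.
Σ = − 2^1 + 2^7 = 126.
N = 126/7 = 18.

18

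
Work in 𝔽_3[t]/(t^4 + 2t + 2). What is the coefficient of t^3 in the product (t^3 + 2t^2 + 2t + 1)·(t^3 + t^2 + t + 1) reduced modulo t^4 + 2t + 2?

Multiply in 𝔽_3[t]: (t^3 + 2t^2 + 2t + 1)·(t^3 + t^2 + t + 1) = t^6 + 2t^4 + 2t^2 + 1.
Reduce using t^4 ≡ t + 1 (mod t^4 + 2t + 2).
Reduced: t^3 + 2t.

1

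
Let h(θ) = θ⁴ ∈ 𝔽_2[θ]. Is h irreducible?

No

Check for roots in 𝔽_2: h(0) = 0 → root; h(1) = 1.
h(0) = 0, so (θ) divides h(θ); h is reducible.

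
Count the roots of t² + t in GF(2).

2

Write h(t) = t² + t.
Evaluate at each of the 2 elements of GF(2):
h(0) = 0 → root; h(1) = 0 → root.
Roots: {0, 1}.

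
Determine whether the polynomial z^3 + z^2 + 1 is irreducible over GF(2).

Write f(z) = z^3 + z^2 + 1.
Check for roots in GF(2): f(0) = 1; f(1) = 1.
No roots. A degree-3 polynomial over a field with no linear factor is irreducible.

Yes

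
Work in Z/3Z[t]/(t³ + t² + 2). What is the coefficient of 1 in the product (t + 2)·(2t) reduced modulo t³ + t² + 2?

0

Multiply in Z/3Z[t]: (t + 2)·(2t) = 2t² + t.
Reduced: 2t² + t.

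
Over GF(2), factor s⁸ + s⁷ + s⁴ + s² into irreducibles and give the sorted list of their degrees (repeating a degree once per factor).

Write f(s) = s⁸ + s⁷ + s⁴ + s².
Roots in GF(2): f(0) = 0 → root; f(1) = 0 → root.
Linear factors from roots: (s), (s + 1).
Complete factorization: f(s) = (s + 1)·(s)^2·(s² + s + 1)·(s³ + s² + 1).
Factor degrees with multiplicity: 1 + 1 + 1 + 2 + 3 = 8.

1, 1, 1, 2, 3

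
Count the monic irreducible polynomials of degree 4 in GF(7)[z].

x^(7^4) − x is the product of all monic irreducibles of degree dividing 4; Möbius inversion gives N = (1/4) Σ μ(4/d)·7^d.
Divisors of 4: 1, 2, 4; μ(4/d) for each: 0, -1, 1.
Σ = − 7^2 + 7^4 = 2352.
N = 2352/4 = 588.

588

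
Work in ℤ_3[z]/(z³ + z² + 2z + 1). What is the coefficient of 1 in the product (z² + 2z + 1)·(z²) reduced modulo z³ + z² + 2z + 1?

Multiply in ℤ_3[z]: (z² + 2z + 1)·(z²) = z⁴ + 2z³ + z².
Reduce using z³ ≡ 2z² + z + 2 (mod z³ + z² + 2z + 1).
Reduced: z² + 2.

2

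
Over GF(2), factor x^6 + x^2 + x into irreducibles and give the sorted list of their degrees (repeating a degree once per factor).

Write h(x) = x^6 + x^2 + x.
Roots in GF(2): h(0) = 0 → root; h(1) = 1.
Linear factors from roots: (x).
Complete factorization: h(x) = (x)·(x^2 + x + 1)·(x^3 + x^2 + 1).
Factor degrees with multiplicity: 1 + 2 + 3 = 6.

1, 2, 3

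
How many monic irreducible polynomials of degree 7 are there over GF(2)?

Gauss's count: N_{2}(7) = (1/7) Σ_{d|7} μ(7/d)·2^d.
Divisors of 7: 1, 7; μ(7/d) for each: -1, 1.
Σ = − 2^1 + 2^7 = 126.
N = 126/7 = 18.

18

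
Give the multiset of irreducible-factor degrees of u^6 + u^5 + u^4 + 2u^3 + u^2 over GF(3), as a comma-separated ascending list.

1, 1, 1, 1, 2

Write h(u) = u^6 + u^5 + u^4 + 2u^3 + u^2.
Roots in GF(3): h(0) = 0 → root; h(1) = 0 → root; h(2) = 0 → root.
Linear factors from roots: (u), (u + 2), (u + 1).
Complete factorization: h(u) = (u + 1)·(u + 2)·(u)^2·(u^2 + u + 2).
Factor degrees with multiplicity: 1 + 1 + 1 + 1 + 2 = 6.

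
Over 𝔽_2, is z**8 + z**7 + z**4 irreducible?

Write h(z) = z**8 + z**7 + z**4.
Check for roots in 𝔽_2: h(0) = 0 → root; h(1) = 1.
h(0) = 0, so (z) divides h(z); h is reducible.

No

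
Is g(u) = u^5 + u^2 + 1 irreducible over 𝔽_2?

Yes

Check for roots in 𝔽_2: g(0) = 1; g(1) = 1.
No roots, so no linear factors.
Monic irreducibles of degree 2 over GF(2): u^2 + u + 1.
None of them divide g (all give nonzero remainder).
No irreducible factor of degree ≤ 2 exists, so g is irreducible over GF(2).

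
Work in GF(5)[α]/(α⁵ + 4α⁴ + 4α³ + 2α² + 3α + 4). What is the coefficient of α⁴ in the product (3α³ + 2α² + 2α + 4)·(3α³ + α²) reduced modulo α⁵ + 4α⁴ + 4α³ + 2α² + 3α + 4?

Multiply in GF(5)[α]: (3α³ + 2α² + 2α + 4)·(3α³ + α²) = 4α⁶ + 4α⁵ + 3α⁴ + 4α³ + 4α².
Reduce using α⁵ ≡ α⁴ + α³ + 3α² + 2α + 1 (mod α⁵ + 4α⁴ + 4α³ + 2α² + 3α + 4).
Reduced: 4α³ + α² + 3.

0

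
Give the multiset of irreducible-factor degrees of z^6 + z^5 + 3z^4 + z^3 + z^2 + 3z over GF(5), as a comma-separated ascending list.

1, 1, 1, 1, 2

Write f(z) = z^6 + z^5 + 3z^4 + z^3 + z^2 + 3z.
Roots in GF(5): f(0) = 0 → root; f(1) = 0 → root; f(2) = 2; f(3) = 0 → root; f(4) = 0 → root.
Linear factors from roots: (z), (z + 4), (z + 2), (z + 1).
Complete factorization: f(z) = (z)·(z + 1)·(z + 2)·(z + 4)·(z^2 + 4z + 1).
Factor degrees with multiplicity: 1 + 1 + 1 + 1 + 2 = 6.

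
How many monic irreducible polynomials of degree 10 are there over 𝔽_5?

x^(5^10) − x is the product of all monic irreducibles of degree dividing 10; Möbius inversion gives N = (1/10) Σ μ(10/d)·5^d.
Divisors of 10: 1, 2, 5, 10; μ(10/d) for each: 1, -1, -1, 1.
Σ = 5^1 − 5^2 − 5^5 + 5^10 = 9762480.
N = 9762480/10 = 976248.

976248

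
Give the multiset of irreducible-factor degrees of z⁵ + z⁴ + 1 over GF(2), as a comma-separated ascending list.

2, 3

Write g(z) = z⁵ + z⁴ + 1.
Roots in GF(2): g(0) = 1; g(1) = 1.
Complete factorization: g(z) = (z² + z + 1)·(z³ + z + 1).
Factor degrees with multiplicity: 2 + 3 = 5.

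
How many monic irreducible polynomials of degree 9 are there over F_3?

2184

x^(3^9) − x is the product of all monic irreducibles of degree dividing 9; Möbius inversion gives N = (1/9) Σ μ(9/d)·3^d.
Divisors of 9: 1, 3, 9; μ(9/d) for each: 0, -1, 1.
Σ = − 3^3 + 3^9 = 19656.
N = 19656/9 = 2184.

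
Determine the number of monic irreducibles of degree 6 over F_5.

2580

Gauss's count: N_{5}(6) = (1/6) Σ_{d|6} μ(6/d)·5^d.
Divisors of 6: 1, 2, 3, 6; μ(6/d) for each: 1, -1, -1, 1.
Σ = 5^1 − 5^2 − 5^3 + 5^6 = 15480.
N = 15480/6 = 2580.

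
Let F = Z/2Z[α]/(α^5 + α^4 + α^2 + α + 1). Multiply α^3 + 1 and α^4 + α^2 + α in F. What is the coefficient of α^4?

Multiply in Z/2Z[α]: (α^3 + 1)·(α^4 + α^2 + α) = α^7 + α^5 + α^2 + α.
Reduce using α^5 ≡ α^4 + α^2 + α + 1 (mod α^5 + α^4 + α^2 + α + 1).
Reduced: α^4 + α^2.

1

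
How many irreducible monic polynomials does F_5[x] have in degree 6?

2580

By the necklace-counting formula, N_5(6) = (1/6) Σ_{d|6} μ(6/d)·5^d.
Divisors of 6: 1, 2, 3, 6; μ(6/d) for each: 1, -1, -1, 1.
Σ = 5^1 − 5^2 − 5^3 + 5^6 = 15480.
N = 15480/6 = 2580.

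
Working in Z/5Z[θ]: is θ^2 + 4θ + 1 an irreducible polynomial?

Write g(θ) = θ^2 + 4θ + 1.
Check for roots in Z/5Z: g(0) = 1; g(1) = 1; g(2) = 3; g(3) = 2; g(4) = 3.
No roots. A degree-2 polynomial over a field with no linear factor is irreducible.

Yes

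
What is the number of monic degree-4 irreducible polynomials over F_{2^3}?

By the necklace-counting formula, N_8(4) = (1/4) Σ_{d|4} μ(4/d)·8^d.
Divisors of 4: 1, 2, 4; μ(4/d) for each: 0, -1, 1.
Σ = − 8^2 + 8^4 = 4032.
N = 4032/4 = 1008.

1008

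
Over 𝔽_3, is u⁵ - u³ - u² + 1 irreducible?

No

Write f(u) = u⁵ - u³ - u² + 1.
Check for roots in 𝔽_3: f(0) = 1; f(1) = 0 → root; f(2) = 0 → root.
f(1) = 0, so (u − 1) divides f(u); f is reducible.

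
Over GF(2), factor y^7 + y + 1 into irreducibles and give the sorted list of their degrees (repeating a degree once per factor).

Write h(y) = y^7 + y + 1.
Roots in GF(2): h(0) = 1; h(1) = 1.
Complete factorization: h(y) = (y^7 + y + 1).
Factor degrees with multiplicity: 7 = 7.

7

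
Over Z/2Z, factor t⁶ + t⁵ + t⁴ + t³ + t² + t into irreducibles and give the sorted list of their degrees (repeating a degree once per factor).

Write h(t) = t⁶ + t⁵ + t⁴ + t³ + t² + t.
Roots in Z/2Z: h(0) = 0 → root; h(1) = 0 → root.
Linear factors from roots: (t), (t + 1).
Complete factorization: h(t) = (t)·(t + 1)·(t² + t + 1)^2.
Factor degrees with multiplicity: 1 + 1 + 2 + 2 = 6.

1, 1, 2, 2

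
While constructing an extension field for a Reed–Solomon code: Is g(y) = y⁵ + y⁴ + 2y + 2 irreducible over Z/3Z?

Check for roots in Z/3Z: g(0) = 2; g(1) = 0 → root; g(2) = 0 → root.
g(1) = 0, so (y − 1) divides g(y); g is reducible.

No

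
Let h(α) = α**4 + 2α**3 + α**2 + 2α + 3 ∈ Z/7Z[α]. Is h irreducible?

Yes

Check for roots in Z/7Z: h(0) = 3; h(1) = 2; h(2) = 1; h(3) = 6; h(4) = 5; h(5) = 3; h(6) = 1.
No roots, so no linear factors.
Degree-2 irreducible divisors: test the 21 monic irreducibles of degree 2 over GF(7).
None of them divide h (all give nonzero remainder).
No irreducible factor of degree ≤ 2 exists, so h is irreducible over GF(7).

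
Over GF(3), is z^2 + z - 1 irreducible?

Yes

Write P(z) = z^2 + z - 1.
Check for roots in GF(3): P(0) = 2; P(1) = 1; P(2) = 2.
No roots. A degree-2 polynomial over a field with no linear factor is irreducible.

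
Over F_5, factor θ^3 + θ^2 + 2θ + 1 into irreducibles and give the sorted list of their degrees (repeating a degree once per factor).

Write f(θ) = θ^3 + θ^2 + 2θ + 1.
Roots in F_5: f(0) = 1; f(1) = 0 → root; f(2) = 2; f(3) = 3; f(4) = 4.
Linear factors from roots: (θ - 1).
Complete factorization: f(θ) = (θ - 1)·(θ^2 + 2θ - 1).
Factor degrees with multiplicity: 1 + 2 = 3.

1, 2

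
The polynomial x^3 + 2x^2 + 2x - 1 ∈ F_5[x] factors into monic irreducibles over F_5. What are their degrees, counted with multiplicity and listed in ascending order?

Write h(x) = x^3 + 2x^2 + 2x - 1.
Roots in F_5: h(0) = 4; h(1) = 4; h(2) = 4; h(3) = 0 → root; h(4) = 3.
Linear factors from roots: (x + 2).
Complete factorization: h(x) = (x + 2)·(x^2 + 2).
Factor degrees with multiplicity: 1 + 2 = 3.

1, 2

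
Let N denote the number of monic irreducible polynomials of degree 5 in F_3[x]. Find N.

48

The number of monic irreducibles of degree 5 over GF(3) is (1/5)·Σ_{d∣5} μ(5/d) 3^d.
Divisors of 5: 1, 5; μ(5/d) for each: -1, 1.
Σ = − 3^1 + 3^5 = 240.
N = 240/5 = 48.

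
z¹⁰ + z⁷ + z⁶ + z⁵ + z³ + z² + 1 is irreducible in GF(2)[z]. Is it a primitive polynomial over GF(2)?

No

Write f(z) = z¹⁰ + z⁷ + z⁶ + z⁵ + z³ + z² + 1.
|GF(2^10)^×| = 2^10 − 1 = 1023. Prime factorization: 1023 = 3·11·31.
f is primitive ⇔ z has order 1023 in GF(2)[z]/(f), i.e. z^(1023/q) ≠ 1 for each prime q | 1023.
z^(341) mod f = 1
z^(93) mod f = z⁹ + z⁷ + z⁶ + z⁵ + z³ + z.
z^(33) mod f = z⁶ + z⁵ + z⁴ + z.
Since z^(341) = 1, the order of z divides 341 < 1023; not primitive.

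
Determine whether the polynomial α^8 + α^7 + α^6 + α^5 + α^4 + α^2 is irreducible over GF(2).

Write P(α) = α^8 + α^7 + α^6 + α^5 + α^4 + α^2.
Check for roots in GF(2): P(0) = 0 → root; P(1) = 0 → root.
P(0) = 0, so (α) divides P(α); P is reducible.

No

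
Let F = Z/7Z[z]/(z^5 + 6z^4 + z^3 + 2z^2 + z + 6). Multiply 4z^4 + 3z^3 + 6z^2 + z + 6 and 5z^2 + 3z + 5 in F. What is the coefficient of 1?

Multiply in Z/7Z[z]: (4z^4 + 3z^3 + 6z^2 + z + 6)·(5z^2 + 3z + 5) = 6z^6 + 6z^5 + 3z^4 + 3z^3 + 2z + 2.
Reduce using z^5 ≡ z^4 + 6z^3 + 5z^2 + 6z + 1 (mod z^5 + 6z^4 + z^3 + 2z^2 + z + 6).
Reduced: 2z^4 + 5z^2 + 3z.

0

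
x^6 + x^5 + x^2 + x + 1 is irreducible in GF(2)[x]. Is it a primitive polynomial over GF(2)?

Yes

Write f(x) = x^6 + x^5 + x^2 + x + 1.
|GF(2^6)^×| = 2^6 − 1 = 63. Prime factorization: 63 = 3^2·7.
f is primitive ⇔ x has order 63 in GF(2)[x]/(f), i.e. x^(63/q) ≠ 1 for each prime q | 63.
x^(21) mod f = x^5 + x^3 + x^2.
x^(9) mod f = x^3 + x^2 + 1.
None equal 1, so x has full order 63; f is primitive.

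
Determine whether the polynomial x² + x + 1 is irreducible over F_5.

Yes

Write P(x) = x² + x + 1.
Check for roots in F_5: P(0) = 1; P(1) = 3; P(2) = 2; P(3) = 3; P(4) = 1.
No roots. A degree-2 polynomial over a field with no linear factor is irreducible.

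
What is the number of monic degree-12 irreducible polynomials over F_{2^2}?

Gauss's count: N_{4}(12) = (1/12) Σ_{d|12} μ(12/d)·4^d.
Divisors of 12: 1, 2, 3, 4, 6, 12; μ(12/d) for each: 0, 1, 0, -1, -1, 1.
Σ = 4^2 − 4^4 − 4^6 + 4^12 = 16772880.
N = 16772880/12 = 1397740.

1397740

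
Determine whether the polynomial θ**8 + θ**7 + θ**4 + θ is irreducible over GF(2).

Write h(θ) = θ**8 + θ**7 + θ**4 + θ.
Check for roots in GF(2): h(0) = 0 → root; h(1) = 0 → root.
h(0) = 0, so (θ) divides h(θ); h is reducible.

No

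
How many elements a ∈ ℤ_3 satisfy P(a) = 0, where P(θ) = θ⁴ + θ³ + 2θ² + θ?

1

Evaluate at each of the 3 elements of ℤ_3:
P(0) = 0 → root; P(1) = 2; P(2) = 1.
Roots: {0}.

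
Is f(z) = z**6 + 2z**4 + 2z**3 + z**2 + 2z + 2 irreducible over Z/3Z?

Check for roots in Z/3Z: f(0) = 2; f(1) = 1; f(2) = 2.
No roots, so no linear factors.
Monic irreducibles of degree 2 over GF(3): z**2 + 1, z**2 + z + 2, z**2 + 2z + 2.
None of them divide f (all give nonzero remainder).
Degree-3 irreducible divisors: test the 8 monic irreducibles of degree 3 over GF(3).
None of them divide f (all give nonzero remainder).
No irreducible factor of degree ≤ 3 exists, so f is irreducible over GF(3).

Yes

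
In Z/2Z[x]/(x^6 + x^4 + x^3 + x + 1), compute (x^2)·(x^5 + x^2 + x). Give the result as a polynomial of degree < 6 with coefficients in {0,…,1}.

Multiply in Z/2Z[x]: (x^2)·(x^5 + x^2 + x) = x^7 + x^4 + x^3.
Reduce using x^6 ≡ x^4 + x^3 + x + 1 (mod x^6 + x^4 + x^3 + x + 1).
Reduced: x^5 + x^3 + x^2 + x.

x^5 + x^3 + x^2 + x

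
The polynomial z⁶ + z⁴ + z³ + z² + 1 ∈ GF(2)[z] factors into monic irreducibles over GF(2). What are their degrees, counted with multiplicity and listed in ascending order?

Write f(z) = z⁶ + z⁴ + z³ + z² + 1.
Roots in GF(2): f(0) = 1; f(1) = 1.
Complete factorization: f(z) = (z² + z + 1)·(z⁴ + z³ + z² + z + 1).
Factor degrees with multiplicity: 2 + 4 = 6.

2, 4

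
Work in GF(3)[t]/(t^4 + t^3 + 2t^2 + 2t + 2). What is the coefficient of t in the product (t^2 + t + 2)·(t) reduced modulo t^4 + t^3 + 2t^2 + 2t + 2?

2

Multiply in GF(3)[t]: (t^2 + t + 2)·(t) = t^3 + t^2 + 2t.
Reduced: t^3 + t^2 + 2t.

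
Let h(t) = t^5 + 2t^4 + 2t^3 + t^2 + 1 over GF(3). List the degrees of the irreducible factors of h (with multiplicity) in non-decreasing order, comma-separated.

Roots in GF(3): h(0) = 1; h(1) = 1; h(2) = 1.
Complete factorization: h(t) = (t^5 + 2t^4 + 2t^3 + t^2 + 1).
Factor degrees with multiplicity: 5 = 5.

5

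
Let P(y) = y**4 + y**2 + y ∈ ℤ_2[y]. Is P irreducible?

Check for roots in ℤ_2: P(0) = 0 → root; P(1) = 1.
P(0) = 0, so (y) divides P(y); P is reducible.

No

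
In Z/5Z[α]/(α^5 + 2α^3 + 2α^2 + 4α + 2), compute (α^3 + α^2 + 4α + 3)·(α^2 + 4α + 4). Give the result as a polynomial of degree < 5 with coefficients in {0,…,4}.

Multiply in Z/5Z[α]: (α^3 + α^2 + 4α + 3)·(α^2 + 4α + 4) = α^5 + 2α^3 + 3α^2 + 3α + 2.
Reduce using α^5 ≡ 3α^3 + 3α^2 + α + 3 (mod α^5 + 2α^3 + 2α^2 + 4α + 2).
Reduced: α^2 + 4α.

α^2 + 4α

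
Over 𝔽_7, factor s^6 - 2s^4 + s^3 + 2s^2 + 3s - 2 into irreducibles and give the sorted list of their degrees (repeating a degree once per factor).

6

Write f(s) = s^6 - 2s^4 + s^3 + 2s^2 + 3s - 2.
Complete factorization: f(s) = (s^6 - 2s^4 + s^3 + 2s^2 + 3s - 2).
Factor degrees with multiplicity: 6 = 6.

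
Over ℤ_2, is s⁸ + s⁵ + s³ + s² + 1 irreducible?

Write P(s) = s⁸ + s⁵ + s³ + s² + 1.
Check for roots in ℤ_2: P(0) = 1; P(1) = 1.
No roots, so no linear factors.
Monic irreducibles of degree 2 over GF(2): s² + s + 1.
None of them divide P (all give nonzero remainder).
Monic irreducibles of degree 3 over GF(2): s³ + s + 1, s³ + s² + 1.
None of them divide P (all give nonzero remainder).
Monic irreducibles of degree 4 over GF(2): s⁴ + s + 1, s⁴ + s³ + 1, s⁴ + s³ + s² + s + 1.
None of them divide P (all give nonzero remainder).
No irreducible factor of degree ≤ 4 exists, so P is irreducible over GF(2).

Yes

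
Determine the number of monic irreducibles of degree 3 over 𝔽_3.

x^(3^3) − x is the product of all monic irreducibles of degree dividing 3; Möbius inversion gives N = (1/3) Σ μ(3/d)·3^d.
Divisors of 3: 1, 3; μ(3/d) for each: -1, 1.
Σ = − 3^1 + 3^3 = 24.
N = 24/3 = 8.

8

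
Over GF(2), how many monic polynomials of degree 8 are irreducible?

The number of monic irreducibles of degree 8 over GF(2) is (1/8)·Σ_{d∣8} μ(8/d) 2^d.
Divisors of 8: 1, 2, 4, 8; μ(8/d) for each: 0, 0, -1, 1.
Σ = − 2^4 + 2^8 = 240.
N = 240/8 = 30.

30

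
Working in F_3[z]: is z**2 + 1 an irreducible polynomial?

Yes

Write m(z) = z**2 + 1.
Check for roots in F_3: m(0) = 1; m(1) = 2; m(2) = 2.
No roots. A degree-2 polynomial over a field with no linear factor is irreducible.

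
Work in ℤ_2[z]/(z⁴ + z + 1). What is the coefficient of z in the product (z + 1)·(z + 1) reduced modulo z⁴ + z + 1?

Multiply in ℤ_2[z]: (z + 1)·(z + 1) = z² + 1.
Reduced: z² + 1.

0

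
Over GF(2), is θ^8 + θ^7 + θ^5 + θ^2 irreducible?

No

Write P(θ) = θ^8 + θ^7 + θ^5 + θ^2.
Check for roots in GF(2): P(0) = 0 → root; P(1) = 0 → root.
P(0) = 0, so (θ) divides P(θ); P is reducible.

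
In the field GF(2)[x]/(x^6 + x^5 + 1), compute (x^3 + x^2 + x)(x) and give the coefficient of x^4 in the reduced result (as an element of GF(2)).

Multiply in GF(2)[x]: (x^3 + x^2 + x)·(x) = x^4 + x^3 + x^2.
Reduced: x^4 + x^3 + x^2.

1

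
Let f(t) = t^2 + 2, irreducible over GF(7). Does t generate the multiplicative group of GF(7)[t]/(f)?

No

|GF(7^2)^×| = 7^2 − 1 = 48. Prime factorization: 48 = 2^4·3.
f is primitive ⇔ t has order 48 in GF(7)[t]/(f), i.e. t^(48/q) ≠ 1 for each prime q | 48.
t^(24) mod f = 1
t^(16) mod f = 4.
Since t^(24) = 1, the order of t divides 24 < 48; not primitive.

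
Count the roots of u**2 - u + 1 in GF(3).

Write P(u) = u**2 - u + 1.
Evaluate at each of the 3 elements of GF(3):
P(0) = 1; P(1) = 1; P(2) = 0 → root.
Roots: {2}.

1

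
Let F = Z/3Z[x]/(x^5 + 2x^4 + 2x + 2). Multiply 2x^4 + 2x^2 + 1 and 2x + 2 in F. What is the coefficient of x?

0

Multiply in Z/3Z[x]: (2x^4 + 2x^2 + 1)·(2x + 2) = x^5 + x^4 + x^3 + x^2 + 2x + 2.
Reduce using x^5 ≡ x^4 + x + 1 (mod x^5 + 2x^4 + 2x + 2).
Reduced: 2x^4 + x^3 + x^2.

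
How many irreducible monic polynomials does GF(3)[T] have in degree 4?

x^(3^4) − x is the product of all monic irreducibles of degree dividing 4; Möbius inversion gives N = (1/4) Σ μ(4/d)·3^d.
Divisors of 4: 1, 2, 4; μ(4/d) for each: 0, -1, 1.
Σ = − 3^2 + 3^4 = 72.
N = 72/4 = 18.

18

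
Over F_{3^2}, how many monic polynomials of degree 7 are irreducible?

683280

By the necklace-counting formula, N_9(7) = (1/7) Σ_{d|7} μ(7/d)·9^d.
Divisors of 7: 1, 7; μ(7/d) for each: -1, 1.
Σ = − 9^1 + 9^7 = 4782960.
N = 4782960/7 = 683280.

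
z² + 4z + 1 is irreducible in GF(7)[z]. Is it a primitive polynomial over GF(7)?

Write f(z) = z² + 4z + 1.
|GF(7^2)^×| = 7^2 − 1 = 48. Prime factorization: 48 = 2^4·3.
f is primitive ⇔ z has order 48 in GF(7)[z]/(f), i.e. z^(48/q) ≠ 1 for each prime q | 48.
z^(24) mod f = 1
z^(16) mod f = 1
Since z^(24) = 1, the order of z divides 24 < 48; not primitive.

No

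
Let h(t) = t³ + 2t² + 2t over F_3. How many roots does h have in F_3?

1

Evaluate at each of the 3 elements of F_3:
h(0) = 0 → root; h(1) = 2; h(2) = 2.
Roots: {0}.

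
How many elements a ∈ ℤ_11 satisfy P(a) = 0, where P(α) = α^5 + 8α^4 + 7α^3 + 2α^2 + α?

3

Evaluate at each of the 11 elements of ℤ_11:
P(0) = 0 → root; P(1) = 8; P(2) = 6; P(3) = 1; P(4) = 3; P(5) = 2; P(6) = 0 → root; P(7) = 10; P(8) = 0 → root; P(9) = 2; P(10) = 1.
Roots: {0, 6, 8}.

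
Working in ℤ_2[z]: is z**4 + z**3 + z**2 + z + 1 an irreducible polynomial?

Yes

Write f(z) = z**4 + z**3 + z**2 + z + 1.
Check for roots in ℤ_2: f(0) = 1; f(1) = 1.
No roots, so no linear factors.
Monic irreducibles of degree 2 over GF(2): z**2 + z + 1.
None of them divide f (all give nonzero remainder).
No irreducible factor of degree ≤ 2 exists, so f is irreducible over GF(2).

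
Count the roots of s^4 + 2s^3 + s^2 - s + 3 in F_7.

1

Write f(s) = s^4 + 2s^3 + s^2 - s + 3.
Evaluate at each of the 7 elements of F_7:
f(0) = 3; f(1) = 6; f(2) = 2; f(3) = 4; f(4) = 0 → root; f(5) = 2; f(6) = 4.
Roots: {4}.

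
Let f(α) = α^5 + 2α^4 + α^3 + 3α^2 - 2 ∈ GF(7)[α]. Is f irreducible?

Check for roots in GF(7): f(0) = 5; f(1) = 5; f(2) = 5; f(3) = 2; f(4) = 1; f(5) = 2; f(6) = 1.
No roots, so no linear factors.
Degree-2 irreducible divisors: test the 21 monic irreducibles of degree 2 over GF(7).
None of them divide f (all give nonzero remainder).
No irreducible factor of degree ≤ 2 exists, so f is irreducible over GF(7).

Yes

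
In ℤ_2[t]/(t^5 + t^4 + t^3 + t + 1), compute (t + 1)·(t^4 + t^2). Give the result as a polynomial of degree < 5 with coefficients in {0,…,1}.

Multiply in ℤ_2[t]: (t + 1)·(t^4 + t^2) = t^5 + t^4 + t^3 + t^2.
Reduce using t^5 ≡ t^4 + t^3 + t + 1 (mod t^5 + t^4 + t^3 + t + 1).
Reduced: t^2 + t + 1.

t^2 + t + 1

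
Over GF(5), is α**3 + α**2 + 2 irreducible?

Yes

Write m(α) = α**3 + α**2 + 2.
Check for roots in GF(5): m(0) = 2; m(1) = 4; m(2) = 4; m(3) = 3; m(4) = 2.
No roots. A degree-3 polynomial over a field with no linear factor is irreducible.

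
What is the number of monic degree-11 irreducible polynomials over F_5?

x^(5^11) − x is the product of all monic irreducibles of degree dividing 11; Möbius inversion gives N = (1/11) Σ μ(11/d)·5^d.
Divisors of 11: 1, 11; μ(11/d) for each: -1, 1.
Σ = − 5^1 + 5^11 = 48828120.
N = 48828120/11 = 4438920.

4438920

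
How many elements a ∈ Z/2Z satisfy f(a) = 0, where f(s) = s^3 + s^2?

2

Evaluate at each of the 2 elements of Z/2Z:
f(0) = 0 → root; f(1) = 0 → root.
Roots: {0, 1}.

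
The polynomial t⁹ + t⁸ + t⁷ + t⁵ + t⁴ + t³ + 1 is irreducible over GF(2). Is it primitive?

Write f(t) = t⁹ + t⁸ + t⁷ + t⁵ + t⁴ + t³ + 1.
|GF(2^9)^×| = 2^9 − 1 = 511. Prime factorization: 511 = 7·73.
f is primitive ⇔ t has order 511 in GF(2)[t]/(f), i.e. t^(511/q) ≠ 1 for each prime q | 511.
t^(73) mod f = t⁵ + t⁴.
t^(7) mod f = t⁷.
None equal 1, so t has full order 511; f is primitive.

Yes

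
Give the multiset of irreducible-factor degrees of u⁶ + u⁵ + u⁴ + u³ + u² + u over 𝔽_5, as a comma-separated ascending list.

1, 1, 2, 2

Write f(u) = u⁶ + u⁵ + u⁴ + u³ + u² + u.
Roots in 𝔽_5: f(0) = 0 → root; f(1) = 1; f(2) = 1; f(3) = 2; f(4) = 0 → root.
Linear factors from roots: (u), (u + 1).
Complete factorization: f(u) = (u)·(u + 1)·(u² + u + 1)·(u² - u + 1).
Factor degrees with multiplicity: 1 + 1 + 2 + 2 = 6.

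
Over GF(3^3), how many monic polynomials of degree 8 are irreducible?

35303625630

x^(27^8) − x is the product of all monic irreducibles of degree dividing 8; Möbius inversion gives N = (1/8) Σ μ(8/d)·27^d.
Divisors of 8: 1, 2, 4, 8; μ(8/d) for each: 0, 0, -1, 1.
Σ = − 27^4 + 27^8 = 282429005040.
N = 282429005040/8 = 35303625630.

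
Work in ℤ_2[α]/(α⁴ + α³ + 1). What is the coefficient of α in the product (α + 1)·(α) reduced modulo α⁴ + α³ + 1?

Multiply in ℤ_2[α]: (α + 1)·(α) = α² + α.
Reduced: α² + α.

1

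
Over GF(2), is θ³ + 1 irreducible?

Write P(θ) = θ³ + 1.
Check for roots in GF(2): P(0) = 1; P(1) = 0 → root.
P(1) = 0, so (θ − 1) divides P(θ); P is reducible.

No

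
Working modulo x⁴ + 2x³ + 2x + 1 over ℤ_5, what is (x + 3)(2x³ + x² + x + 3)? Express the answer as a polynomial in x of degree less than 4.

3x^3 + 4x^2 + 2x + 2

Multiply in ℤ_5[x]: (x + 3)·(2x³ + x² + x + 3) = 2x⁴ + 2x³ + 4x² + x + 4.
Reduce using x⁴ ≡ 3x³ + 3x + 4 (mod x⁴ + 2x³ + 2x + 1).
Reduced: 3x³ + 4x² + 2x + 2.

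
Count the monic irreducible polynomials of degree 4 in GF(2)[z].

3

x^(2^4) − x is the product of all monic irreducibles of degree dividing 4; Möbius inversion gives N = (1/4) Σ μ(4/d)·2^d.
Divisors of 4: 1, 2, 4; μ(4/d) for each: 0, -1, 1.
Σ = − 2^2 + 2^4 = 12.
N = 12/4 = 3.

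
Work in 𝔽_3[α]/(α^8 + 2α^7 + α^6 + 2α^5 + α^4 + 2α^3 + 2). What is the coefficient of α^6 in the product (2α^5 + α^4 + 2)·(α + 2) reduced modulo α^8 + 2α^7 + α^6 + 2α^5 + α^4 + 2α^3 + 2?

2

Multiply in 𝔽_3[α]: (2α^5 + α^4 + 2)·(α + 2) = 2α^6 + 2α^5 + 2α^4 + 2α + 1.
Reduced: 2α^6 + 2α^5 + 2α^4 + 2α + 1.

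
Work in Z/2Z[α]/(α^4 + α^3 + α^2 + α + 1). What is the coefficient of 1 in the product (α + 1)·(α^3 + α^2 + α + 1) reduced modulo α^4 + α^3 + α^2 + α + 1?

0

Multiply in Z/2Z[α]: (α + 1)·(α^3 + α^2 + α + 1) = α^4 + 1.
Reduce using α^4 ≡ α^3 + α^2 + α + 1 (mod α^4 + α^3 + α^2 + α + 1).
Reduced: α^3 + α^2 + α.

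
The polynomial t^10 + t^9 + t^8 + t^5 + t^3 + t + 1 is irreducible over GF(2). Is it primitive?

No

Write f(t) = t^10 + t^9 + t^8 + t^5 + t^3 + t + 1.
|GF(2^10)^×| = 2^10 − 1 = 1023. Prime factorization: 1023 = 3·11·31.
f is primitive ⇔ t has order 1023 in GF(2)[t]/(f), i.e. t^(1023/q) ≠ 1 for each prime q | 1023.
t^(341) mod f = t^9 + t^7 + t^6 + t^3 + t^2.
t^(93) mod f = 1
t^(33) mod f = t^9 + t^6 + t^3 + 1.
Since t^(93) = 1, the order of t divides 93 < 1023; not primitive.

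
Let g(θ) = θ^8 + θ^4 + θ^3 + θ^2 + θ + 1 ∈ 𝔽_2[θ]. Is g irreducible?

Check for roots in 𝔽_2: g(0) = 1; g(1) = 0 → root.
g(1) = 0, so (θ − 1) divides g(θ); g is reducible.

No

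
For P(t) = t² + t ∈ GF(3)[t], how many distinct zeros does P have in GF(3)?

Evaluate at each of the 3 elements of GF(3):
P(0) = 0 → root; P(1) = 2; P(2) = 0 → root.
Roots: {0, 2}.

2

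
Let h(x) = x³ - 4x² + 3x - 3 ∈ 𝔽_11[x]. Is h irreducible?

Check each element of 𝔽_11 for a root: h(0)=8, h(1)=8, h(2)=6, h(3)=8, h(4)=9, h(5)=4, h(6)=10, h(7)=0, h(8)=2, h(9)=0, h(10)=0.
h(7) = 0, so (x − 7) divides h(x); h is reducible.

No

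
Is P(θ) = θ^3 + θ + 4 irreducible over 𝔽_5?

Check for roots in 𝔽_5: P(0) = 4; P(1) = 1; P(2) = 4; P(3) = 4; P(4) = 2.
No roots. A degree-3 polynomial over a field with no linear factor is irreducible.

Yes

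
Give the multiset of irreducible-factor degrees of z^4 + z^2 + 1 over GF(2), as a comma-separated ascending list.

2, 2

Write f(z) = z^4 + z^2 + 1.
Roots in GF(2): f(0) = 1; f(1) = 1.
Complete factorization: f(z) = (z^2 + z + 1)^2.
Factor degrees with multiplicity: 2 + 2 = 4.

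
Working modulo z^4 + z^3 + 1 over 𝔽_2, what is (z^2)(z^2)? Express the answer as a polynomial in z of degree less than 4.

Multiply in 𝔽_2[z]: (z^2)·(z^2) = z^4.
Reduce using z^4 ≡ z^3 + 1 (mod z^4 + z^3 + 1).
Reduced: z^3 + 1.

z^3 + 1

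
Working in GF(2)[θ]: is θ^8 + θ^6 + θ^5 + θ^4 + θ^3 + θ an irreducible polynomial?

Write f(θ) = θ^8 + θ^6 + θ^5 + θ^4 + θ^3 + θ.
Check for roots in GF(2): f(0) = 0 → root; f(1) = 0 → root.
f(0) = 0, so (θ) divides f(θ); f is reducible.

No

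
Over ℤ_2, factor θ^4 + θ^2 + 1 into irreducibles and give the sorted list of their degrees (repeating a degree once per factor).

Write h(θ) = θ^4 + θ^2 + 1.
Roots in ℤ_2: h(0) = 1; h(1) = 1.
Complete factorization: h(θ) = (θ^2 + θ + 1)^2.
Factor degrees with multiplicity: 2 + 2 = 4.

2, 2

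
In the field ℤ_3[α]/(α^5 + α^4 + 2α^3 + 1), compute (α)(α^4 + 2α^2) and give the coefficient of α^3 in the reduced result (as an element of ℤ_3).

0

Multiply in ℤ_3[α]: (α)·(α^4 + 2α^2) = α^5 + 2α^3.
Reduce using α^5 ≡ 2α^4 + α^3 + 2 (mod α^5 + α^4 + 2α^3 + 1).
Reduced: 2α^4 + 2.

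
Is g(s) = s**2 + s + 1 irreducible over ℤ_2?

Yes

Check for roots in ℤ_2: g(0) = 1; g(1) = 1.
No roots. A degree-2 polynomial over a field with no linear factor is irreducible.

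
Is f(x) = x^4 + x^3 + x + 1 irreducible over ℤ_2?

No

Check for roots in ℤ_2: f(0) = 1; f(1) = 0 → root.
f(1) = 0, so (x − 1) divides f(x); f is reducible.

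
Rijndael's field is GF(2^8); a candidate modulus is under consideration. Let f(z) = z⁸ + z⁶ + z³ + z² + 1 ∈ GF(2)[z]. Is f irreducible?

Check for roots in GF(2): f(0) = 1; f(1) = 1.
No roots, so no linear factors.
Monic irreducibles of degree 2 over GF(2): z² + z + 1.
None of them divide f (all give nonzero remainder).
Monic irreducibles of degree 3 over GF(2): z³ + z + 1, z³ + z² + 1.
None of them divide f (all give nonzero remainder).
Monic irreducibles of degree 4 over GF(2): z⁴ + z + 1, z⁴ + z³ + 1, z⁴ + z³ + z² + z + 1.
None of them divide f (all give nonzero remainder).
No irreducible factor of degree ≤ 4 exists, so f is irreducible over GF(2).

Yes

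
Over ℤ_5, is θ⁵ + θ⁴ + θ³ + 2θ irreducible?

No

Write g(θ) = θ⁵ + θ⁴ + θ³ + 2θ.
Check for roots in ℤ_5: g(0) = 0 → root; g(1) = 0 → root; g(2) = 0 → root; g(3) = 2; g(4) = 2.
g(0) = 0, so (θ) divides g(θ); g is reducible.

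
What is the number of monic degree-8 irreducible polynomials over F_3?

x^(3^8) − x is the product of all monic irreducibles of degree dividing 8; Möbius inversion gives N = (1/8) Σ μ(8/d)·3^d.
Divisors of 8: 1, 2, 4, 8; μ(8/d) for each: 0, 0, -1, 1.
Σ = − 3^4 + 3^8 = 6480.
N = 6480/8 = 810.

810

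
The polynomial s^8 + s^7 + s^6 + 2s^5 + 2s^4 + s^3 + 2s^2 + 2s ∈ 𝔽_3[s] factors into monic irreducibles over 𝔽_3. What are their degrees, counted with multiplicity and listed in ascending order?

1, 1, 1, 1, 4

Write h(s) = s^8 + s^7 + s^6 + 2s^5 + 2s^4 + s^3 + 2s^2 + 2s.
Roots in 𝔽_3: h(0) = 0 → root; h(1) = 0 → root; h(2) = 0 → root.
Linear factors from roots: (s), (s + 2), (s + 1).
Complete factorization: h(s) = (s)·(s + 1)·(s + 2)^2·(s^4 + 2s^3 + s^2 + s + 2).
Factor degrees with multiplicity: 1 + 1 + 1 + 1 + 4 = 8.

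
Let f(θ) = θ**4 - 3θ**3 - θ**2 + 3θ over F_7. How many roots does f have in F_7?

4

Evaluate at each of the 7 elements of F_7:
f(0) = 0 → root; f(1) = 0 → root; f(2) = 1; f(3) = 0 → root; f(4) = 4; f(5) = 2; f(6) = 0 → root.
Roots: {0, 1, 3, 6}.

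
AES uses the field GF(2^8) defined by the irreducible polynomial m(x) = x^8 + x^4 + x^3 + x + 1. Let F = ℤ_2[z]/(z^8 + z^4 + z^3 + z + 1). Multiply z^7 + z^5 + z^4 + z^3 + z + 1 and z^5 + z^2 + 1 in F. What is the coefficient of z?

Multiply in ℤ_2[z]: (z^7 + z^5 + z^4 + z^3 + z + 1)·(z^5 + z^2 + 1) = z^12 + z^10 + z^8 + z^5 + z^4 + z^2 + z + 1.
Reduce using z^8 ≡ z^4 + z^3 + z + 1 (mod z^8 + z^4 + z^3 + z + 1).
Reduced: z^7 + z^6 + z^5 + z^3 + z + 1.

1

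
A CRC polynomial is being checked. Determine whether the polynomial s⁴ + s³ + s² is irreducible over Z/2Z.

No

Write m(s) = s⁴ + s³ + s².
Check for roots in Z/2Z: m(0) = 0 → root; m(1) = 1.
m(0) = 0, so (s) divides m(s); m is reducible.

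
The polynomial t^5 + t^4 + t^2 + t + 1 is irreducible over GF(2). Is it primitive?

Write f(t) = t^5 + t^4 + t^2 + t + 1.
|GF(2^5)^×| = 2^5 − 1 = 31. Prime factorization: 31 = 31.
f is primitive ⇔ t has order 31 in GF(2)[t]/(f), i.e. t^(31/q) ≠ 1 for each prime q | 31.
t^(1) mod f = t.
None equal 1, so t has full order 31; f is primitive.

Yes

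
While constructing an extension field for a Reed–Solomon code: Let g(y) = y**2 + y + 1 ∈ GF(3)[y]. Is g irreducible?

Check for roots in GF(3): g(0) = 1; g(1) = 0 → root; g(2) = 1.
g(1) = 0, so (y − 1) divides g(y); g is reducible.

No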